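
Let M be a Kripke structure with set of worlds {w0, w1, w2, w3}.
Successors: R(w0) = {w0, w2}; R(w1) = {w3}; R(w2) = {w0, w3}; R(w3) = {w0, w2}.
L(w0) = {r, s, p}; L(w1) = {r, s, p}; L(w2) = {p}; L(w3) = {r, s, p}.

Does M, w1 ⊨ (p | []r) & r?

Yes

Recall that []ψ holds at a world iff ψ holds at every accessible world, and <>ψ holds iff ψ holds at some accessible world.
At w1: p | []r is true, r is true, so (p | []r) & r is true.
  At w1: p is true, []r is true, so p | []r is true.
    At w1: []r requires r at every successor {w3}.
      At w3: r is true.
    So []r is true at w1.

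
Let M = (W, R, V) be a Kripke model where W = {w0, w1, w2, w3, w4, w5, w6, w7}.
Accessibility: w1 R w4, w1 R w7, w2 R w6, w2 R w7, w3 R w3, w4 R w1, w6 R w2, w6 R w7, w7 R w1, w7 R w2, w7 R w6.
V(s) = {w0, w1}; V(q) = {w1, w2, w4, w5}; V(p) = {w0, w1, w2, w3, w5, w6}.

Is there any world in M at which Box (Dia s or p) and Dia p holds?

Let φ = Box (Dia s or p) and Dia p. Evaluate φ at each world:
  w0 (successors ∅): φ is false.
  w1 (successors {w4, w7}): φ is false.
  w2 (successors {w6, w7}): φ is true.
  w3 (successors {w3}): φ is true.
  w4 (successors {w1}): φ is true.
  w5 (successors ∅): φ is false.
  w6 (successors {w2, w7}): φ is true.
  w7 (successors {w1, w2, w6}): φ is true.
Detail at w2 (witness):
  At w2: Box (Dia s or p) is true, Dia p is true, so Box (Dia s or p) and Dia p is true.
    At w2: Box (Dia s or p) requires Dia s or p at every successor {w6, w7}.
      At w6: Dia s or p is true.
      At w7: Dia s or p is true.
    So Box (Dia s or p) is true at w2.
    At w2: Dia p requires p at some successor in {w6, w7}.
      p holds at w6, so Dia p is true at w2.

Yes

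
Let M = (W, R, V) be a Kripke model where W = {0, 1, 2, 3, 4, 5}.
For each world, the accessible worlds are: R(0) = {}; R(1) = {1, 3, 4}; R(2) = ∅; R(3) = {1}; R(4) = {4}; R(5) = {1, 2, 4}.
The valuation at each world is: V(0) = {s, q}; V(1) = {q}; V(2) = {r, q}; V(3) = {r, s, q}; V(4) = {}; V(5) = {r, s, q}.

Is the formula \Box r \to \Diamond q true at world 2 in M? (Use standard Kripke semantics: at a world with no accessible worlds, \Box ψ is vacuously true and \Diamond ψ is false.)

At 2: \Box r is true, \Diamond q is false, so \Box r \to \Diamond q is false.
  At 2: no accessible worlds, so \Box r holds vacuously.
  At 2: no accessible worlds, so \Diamond q is false.

No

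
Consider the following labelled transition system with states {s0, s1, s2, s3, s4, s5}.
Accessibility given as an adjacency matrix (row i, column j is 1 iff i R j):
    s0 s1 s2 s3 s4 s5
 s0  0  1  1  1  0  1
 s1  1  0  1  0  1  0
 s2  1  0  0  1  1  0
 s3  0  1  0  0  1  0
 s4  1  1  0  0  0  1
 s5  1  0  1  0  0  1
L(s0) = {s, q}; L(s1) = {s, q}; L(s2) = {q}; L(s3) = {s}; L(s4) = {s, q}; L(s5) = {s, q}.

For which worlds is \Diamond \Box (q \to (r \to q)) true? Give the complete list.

Let φ = \Diamond \Box (q \to (r \to q)). Evaluate φ at each world:
  s0 (successors {s1, s2, s3, s5}): φ is true.
  s1 (successors {s0, s2, s4}): φ is true.
  s2 (successors {s0, s3, s4}): φ is true.
  s3 (successors {s1, s4}): φ is true.
  s4 (successors {s0, s1, s5}): φ is true.
  s5 (successors {s0, s2, s5}): φ is true.
For instance, at s0:
  At s0: \Diamond \Box (q \to (r \to q)) requires \Box (q \to (r \to q)) at some successor in {s1, s2, s3, s5}.
    \Box (q \to (r \to q)) holds at s1, so \Diamond \Box (q \to (r \to q)) is true at s0.
      At s1: \Box (q \to (r \to q)) requires q \to (r \to q) at every successor {s0, s2, s4}.
        At s0: q \to (r \to q) is true.
        At s2: q \to (r \to q) is true.
        At s4: q \to (r \to q) is true.
      So \Box (q \to (r \to q)) is true at s1.
Satisfying worlds: {s0, s1, s2, s3, s4, s5}

s0, s1, s2, s3, s4, s5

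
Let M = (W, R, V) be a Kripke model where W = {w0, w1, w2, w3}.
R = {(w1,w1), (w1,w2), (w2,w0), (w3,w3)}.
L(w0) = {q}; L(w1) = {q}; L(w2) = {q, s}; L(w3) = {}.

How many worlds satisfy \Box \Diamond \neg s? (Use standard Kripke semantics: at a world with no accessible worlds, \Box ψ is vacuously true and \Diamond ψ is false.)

3

Recall that \Box ψ holds at a world iff ψ holds at every accessible world, and \Diamond ψ holds iff ψ holds at some accessible world.
Let φ = \Box \Diamond \neg s. Evaluate φ at each world:
  w0 (successors ∅): φ is true.
  w1 (successors {w1, w2}): φ is true.
  w2 (successors {w0}): φ is false.
  w3 (successors {w3}): φ is true.
For instance, at w2:
  At w2: \Box \Diamond \neg s requires \Diamond \neg s at every successor {w0}.
    \Diamond \neg s fails at w0, so \Box \Diamond \neg s is false at w2.
      At w0: no accessible worlds, so \Diamond \neg s is false.
Satisfying worlds: {w0, w1, w3}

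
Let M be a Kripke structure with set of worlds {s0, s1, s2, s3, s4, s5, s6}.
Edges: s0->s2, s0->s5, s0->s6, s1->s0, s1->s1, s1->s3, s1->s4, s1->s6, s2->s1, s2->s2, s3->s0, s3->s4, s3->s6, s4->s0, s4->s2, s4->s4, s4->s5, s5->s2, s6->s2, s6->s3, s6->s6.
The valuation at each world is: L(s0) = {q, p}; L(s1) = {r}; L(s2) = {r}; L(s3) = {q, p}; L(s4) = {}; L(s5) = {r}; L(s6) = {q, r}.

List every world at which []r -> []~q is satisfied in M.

Let φ = []r -> []~q. Evaluate φ at each world:
  s0 (successors {s2, s5, s6}): φ is false.
  s1 (successors {s0, s1, s3, s4, s6}): φ is true.
  s2 (successors {s1, s2}): φ is true.
  s3 (successors {s0, s4, s6}): φ is true.
  s4 (successors {s0, s2, s4, s5}): φ is true.
  s5 (successors {s2}): φ is true.
  s6 (successors {s2, s3, s6}): φ is true.
For instance, at s3:
  At s3: []r is false, []~q is false, so []r -> []~q is true.
    At s3: []r requires r at every successor {s0, s4, s6}.
      r fails at s0, so []r is false at s3.
    At s3: []~q requires ~q at every successor {s0, s4, s6}.
      ~q fails at s0, so []~q is false at s3.
Satisfying worlds: {s1, s2, s3, s4, s5, s6}

s1, s2, s3, s4, s5, s6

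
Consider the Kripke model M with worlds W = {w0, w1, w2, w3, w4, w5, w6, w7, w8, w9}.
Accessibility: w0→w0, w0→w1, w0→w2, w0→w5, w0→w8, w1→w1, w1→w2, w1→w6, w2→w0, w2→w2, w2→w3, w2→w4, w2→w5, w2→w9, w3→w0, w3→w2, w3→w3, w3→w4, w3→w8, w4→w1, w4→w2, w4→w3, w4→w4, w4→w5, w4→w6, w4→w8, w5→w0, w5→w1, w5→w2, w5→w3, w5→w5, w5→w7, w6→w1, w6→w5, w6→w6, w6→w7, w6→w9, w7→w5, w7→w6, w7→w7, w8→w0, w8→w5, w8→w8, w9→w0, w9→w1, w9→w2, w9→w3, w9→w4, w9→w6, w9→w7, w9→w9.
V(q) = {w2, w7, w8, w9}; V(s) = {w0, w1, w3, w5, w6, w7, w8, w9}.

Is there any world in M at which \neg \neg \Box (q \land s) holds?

Recall that \Box ψ holds at a world iff ψ holds at every accessible world, and \Diamond ψ holds iff ψ holds at some accessible world.
Let φ = \neg \neg \Box (q \land s). Evaluate φ at each world:
  w0 (successors {w0, w1, w2, w5, w8}): φ is false.
  w1 (successors {w1, w2, w6}): φ is false.
  w2 (successors {w0, w2, w3, w4, w5, w9}): φ is false.
  w3 (successors {w0, w2, w3, w4, w8}): φ is false.
  w4 (successors {w1, w2, w3, w4, w5, w6, w8}): φ is false.
  w5 (successors {w0, w1, w2, w3, w5, w7}): φ is false.
  w6 (successors {w1, w5, w6, w7, w9}): φ is false.
  w7 (successors {w5, w6, w7}): φ is false.
  w8 (successors {w0, w5, w8}): φ is false.
  w9 (successors {w0, w1, w2, w3, w4, w6, w7, w9}): φ is false.
For instance, at w9:
  At w9: \neg \Box (q \land s) is true, so \neg \neg \Box (q \land s) is false.
    At w9: \Box (q \land s) is false, so \neg \Box (q \land s) is true.
      At w9: \Box (q \land s) requires q \land s at every successor {w0, w1, w2, w3, w4, w6, w7, w9}.
        q \land s fails at w0, so \Box (q \land s) is false at w9.

No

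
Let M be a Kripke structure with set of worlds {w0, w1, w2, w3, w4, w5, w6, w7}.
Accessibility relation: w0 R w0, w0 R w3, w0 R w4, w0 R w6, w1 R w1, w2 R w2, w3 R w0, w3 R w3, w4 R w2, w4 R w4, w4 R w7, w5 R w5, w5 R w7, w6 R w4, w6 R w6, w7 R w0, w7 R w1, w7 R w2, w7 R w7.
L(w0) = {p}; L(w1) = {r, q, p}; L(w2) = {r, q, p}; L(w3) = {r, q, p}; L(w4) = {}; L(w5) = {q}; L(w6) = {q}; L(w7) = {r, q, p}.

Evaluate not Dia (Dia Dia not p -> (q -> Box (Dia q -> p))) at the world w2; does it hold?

No

Recall that Box ψ holds at a world iff ψ holds at every accessible world, and Dia ψ holds iff ψ holds at some accessible world.
At w2: Dia (Dia Dia not p -> (q -> Box (Dia q -> p))) is true, so not Dia (Dia Dia not p -> (q -> Box (Dia q -> p))) is false.
  At w2: Dia (Dia Dia not p -> (q -> Box (Dia q -> p))) requires Dia Dia not p -> (q -> Box (Dia q -> p)) at some successor in {w2}.
    Dia Dia not p -> (q -> Box (Dia q -> p)) holds at w2, so Dia (Dia Dia not p -> (q -> Box (Dia q -> p))) is true at w2.
      At w2: Dia Dia not p is false, q -> Box (Dia q -> p) is true, so Dia Dia not p -> (q -> Box (Dia q -> p)) is true.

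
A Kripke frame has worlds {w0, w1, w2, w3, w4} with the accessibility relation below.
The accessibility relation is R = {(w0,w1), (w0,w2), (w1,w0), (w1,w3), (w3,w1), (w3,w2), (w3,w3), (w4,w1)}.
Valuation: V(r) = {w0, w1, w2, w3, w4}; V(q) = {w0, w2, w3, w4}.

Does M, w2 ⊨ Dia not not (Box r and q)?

No

At w2: no accessible worlds, so Dia not not (Box r and q) is false.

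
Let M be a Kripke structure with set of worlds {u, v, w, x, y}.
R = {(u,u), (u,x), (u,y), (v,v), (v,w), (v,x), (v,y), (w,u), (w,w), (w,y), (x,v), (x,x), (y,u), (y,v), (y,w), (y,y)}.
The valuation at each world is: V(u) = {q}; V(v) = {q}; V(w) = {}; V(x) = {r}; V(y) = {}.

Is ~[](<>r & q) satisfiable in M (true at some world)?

Yes

Let φ = ~[](<>r & q). Evaluate φ at each world:
  u (successors {u, x, y}): φ is true.
  v (successors {v, w, x, y}): φ is true.
  w (successors {u, w, y}): φ is true.
  x (successors {v, x}): φ is true.
  y (successors {u, v, w, y}): φ is true.
Detail at u (witness):
  At u: [](<>r & q) is false, so ~[](<>r & q) is true.
    At u: [](<>r & q) requires <>r & q at every successor {u, x, y}.
      <>r & q fails at x, so [](<>r & q) is false at u.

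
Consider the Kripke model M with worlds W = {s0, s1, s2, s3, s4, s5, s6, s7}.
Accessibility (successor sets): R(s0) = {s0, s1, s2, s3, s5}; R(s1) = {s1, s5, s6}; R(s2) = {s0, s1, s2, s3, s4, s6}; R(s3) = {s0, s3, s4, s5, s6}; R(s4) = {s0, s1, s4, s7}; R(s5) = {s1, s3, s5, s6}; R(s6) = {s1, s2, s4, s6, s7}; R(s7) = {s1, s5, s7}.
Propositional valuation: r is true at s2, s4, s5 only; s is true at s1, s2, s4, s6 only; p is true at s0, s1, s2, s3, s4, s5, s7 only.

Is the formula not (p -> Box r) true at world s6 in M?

No

At s6: p -> Box r is true, so not (p -> Box r) is false.
  At s6: p is false, Box r is false, so p -> Box r is true.
    At s6: Box r requires r at every successor {s1, s2, s4, s6, s7}.
      r fails at s1, so Box r is false at s6.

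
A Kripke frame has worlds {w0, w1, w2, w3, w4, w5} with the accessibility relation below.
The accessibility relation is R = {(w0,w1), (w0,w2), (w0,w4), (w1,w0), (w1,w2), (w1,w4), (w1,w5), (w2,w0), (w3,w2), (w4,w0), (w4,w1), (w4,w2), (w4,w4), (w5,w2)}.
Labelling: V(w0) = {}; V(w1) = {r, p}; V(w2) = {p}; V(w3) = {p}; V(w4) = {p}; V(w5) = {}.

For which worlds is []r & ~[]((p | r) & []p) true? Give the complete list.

none

Recall that []ψ holds at a world iff ψ holds at every accessible world, and <>ψ holds iff ψ holds at some accessible world.
Let φ = []r & ~[]((p | r) & []p). Evaluate φ at each world:
  w0 (successors {w1, w2, w4}): φ is false.
  w1 (successors {w0, w2, w4, w5}): φ is false.
  w2 (successors {w0}): φ is false.
  w3 (successors {w2}): φ is false.
  w4 (successors {w0, w1, w2, w4}): φ is false.
  w5 (successors {w2}): φ is false.
For instance, at w4:
  At w4: []r is false, ~[]((p | r) & []p) is true, so []r & ~[]((p | r) & []p) is false.
    At w4: []r requires r at every successor {w0, w1, w2, w4}.
      r fails at w0, so []r is false at w4.
    At w4: []((p | r) & []p) is false, so ~[]((p | r) & []p) is true.
      At w4: []((p | r) & []p) requires (p | r) & []p at every successor {w0, w1, w2, w4}.
        (p | r) & []p fails at w0, so []((p | r) & []p) is false at w4.
Satisfying worlds: none.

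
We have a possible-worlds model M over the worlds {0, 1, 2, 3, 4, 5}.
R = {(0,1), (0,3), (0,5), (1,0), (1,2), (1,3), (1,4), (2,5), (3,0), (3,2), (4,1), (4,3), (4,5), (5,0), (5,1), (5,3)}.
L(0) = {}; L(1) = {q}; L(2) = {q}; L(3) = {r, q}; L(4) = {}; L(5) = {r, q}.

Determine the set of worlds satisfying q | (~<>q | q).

Let φ = q | (~<>q | q). Evaluate φ at each world:
  0 (successors {1, 3, 5}): φ is false.
  1 (successors {0, 2, 3, 4}): φ is true.
  2 (successors {5}): φ is true.
  3 (successors {0, 2}): φ is true.
  4 (successors {1, 3, 5}): φ is false.
  5 (successors {0, 1, 3}): φ is true.
For instance, at 0:
  At 0: q is false, ~<>q | q is false, so q | (~<>q | q) is false.
    At 0: ~<>q is false, q is false, so ~<>q | q is false.
      At 0: <>q is true, so ~<>q is false.
Satisfying worlds: {1, 2, 3, 5}

1, 2, 3, 5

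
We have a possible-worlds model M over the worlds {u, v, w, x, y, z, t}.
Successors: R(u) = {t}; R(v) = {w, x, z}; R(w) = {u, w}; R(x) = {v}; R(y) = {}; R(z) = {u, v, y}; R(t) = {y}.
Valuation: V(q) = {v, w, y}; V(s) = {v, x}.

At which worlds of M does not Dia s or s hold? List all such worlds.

Recall that Dia ψ holds at a world iff ψ holds at some accessible world.
Let φ = not Dia s or s. Evaluate φ at each world:
  u (successors {t}): φ is true.
  v (successors {w, x, z}): φ is true.
  w (successors {u, w}): φ is true.
  x (successors {v}): φ is true.
  y (successors ∅): φ is true.
  z (successors {u, v, y}): φ is false.
  t (successors {y}): φ is true.
For instance, at x:
  At x: not Dia s is false, s is true, so not Dia s or s is true.
    At x: Dia s is true, so not Dia s is false.
      At x: Dia s requires s at some successor in {v}.
        s holds at v, so Dia s is true at x.
Satisfying worlds: {u, v, w, x, y, t}

u, v, w, x, y, t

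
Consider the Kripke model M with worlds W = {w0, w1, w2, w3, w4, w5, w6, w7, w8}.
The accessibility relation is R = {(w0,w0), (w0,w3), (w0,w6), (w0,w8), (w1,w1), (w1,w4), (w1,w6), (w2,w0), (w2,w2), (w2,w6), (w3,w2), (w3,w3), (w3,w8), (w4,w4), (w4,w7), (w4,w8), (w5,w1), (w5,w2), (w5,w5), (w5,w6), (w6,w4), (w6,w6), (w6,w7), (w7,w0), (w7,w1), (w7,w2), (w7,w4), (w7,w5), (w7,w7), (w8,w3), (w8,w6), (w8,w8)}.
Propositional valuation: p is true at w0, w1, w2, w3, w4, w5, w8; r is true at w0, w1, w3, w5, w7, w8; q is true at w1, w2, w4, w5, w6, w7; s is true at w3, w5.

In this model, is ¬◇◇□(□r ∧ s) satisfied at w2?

At w2: ◇◇□(□r ∧ s) is false, so ¬◇◇□(□r ∧ s) is true.
  At w2: ◇◇□(□r ∧ s) requires ◇□(□r ∧ s) at some successor in {w0, w2, w6}.
    At w0: ◇□(□r ∧ s) is false.
    At w2: ◇□(□r ∧ s) is false.
    At w6: ◇□(□r ∧ s) is false.
  So ◇◇□(□r ∧ s) is false at w2.

Yes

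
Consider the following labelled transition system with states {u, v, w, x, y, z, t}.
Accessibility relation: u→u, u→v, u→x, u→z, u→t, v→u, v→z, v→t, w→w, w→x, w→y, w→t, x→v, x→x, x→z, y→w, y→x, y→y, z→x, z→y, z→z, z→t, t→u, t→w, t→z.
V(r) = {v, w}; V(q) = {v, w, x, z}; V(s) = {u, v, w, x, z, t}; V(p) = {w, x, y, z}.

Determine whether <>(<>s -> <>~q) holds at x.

At x: <>(<>s -> <>~q) requires <>s -> <>~q at some successor in {v, x, z}.
  <>s -> <>~q holds at v, so <>(<>s -> <>~q) is true at x.
    At v: <>s is true, <>~q is true, so <>s -> <>~q is true.
      At v: <>s requires s at some successor in {u, z, t}.
        s holds at u, so <>s is true at v.
      At v: <>~q requires ~q at some successor in {u, z, t}.
        ~q holds at u, so <>~q is true at v.

Yes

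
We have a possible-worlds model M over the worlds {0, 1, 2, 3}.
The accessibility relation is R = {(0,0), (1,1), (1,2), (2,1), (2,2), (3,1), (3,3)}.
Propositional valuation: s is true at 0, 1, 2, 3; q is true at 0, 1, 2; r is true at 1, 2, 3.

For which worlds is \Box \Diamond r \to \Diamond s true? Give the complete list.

0, 1, 2, 3

Let φ = \Box \Diamond r \to \Diamond s. Evaluate φ at each world:
  0 (successors {0}): φ is true.
  1 (successors {1, 2}): φ is true.
  2 (successors {1, 2}): φ is true.
  3 (successors {1, 3}): φ is true.
For instance, at 1:
  At 1: \Box \Diamond r is true, \Diamond s is true, so \Box \Diamond r \to \Diamond s is true.
    At 1: \Box \Diamond r requires \Diamond r at every successor {1, 2}.
      At 1: \Diamond r is true.
      At 2: \Diamond r is true.
    So \Box \Diamond r is true at 1.
    At 1: \Diamond s requires s at some successor in {1, 2}.
      s holds at 1, so \Diamond s is true at 1.
Satisfying worlds: {0, 1, 2, 3}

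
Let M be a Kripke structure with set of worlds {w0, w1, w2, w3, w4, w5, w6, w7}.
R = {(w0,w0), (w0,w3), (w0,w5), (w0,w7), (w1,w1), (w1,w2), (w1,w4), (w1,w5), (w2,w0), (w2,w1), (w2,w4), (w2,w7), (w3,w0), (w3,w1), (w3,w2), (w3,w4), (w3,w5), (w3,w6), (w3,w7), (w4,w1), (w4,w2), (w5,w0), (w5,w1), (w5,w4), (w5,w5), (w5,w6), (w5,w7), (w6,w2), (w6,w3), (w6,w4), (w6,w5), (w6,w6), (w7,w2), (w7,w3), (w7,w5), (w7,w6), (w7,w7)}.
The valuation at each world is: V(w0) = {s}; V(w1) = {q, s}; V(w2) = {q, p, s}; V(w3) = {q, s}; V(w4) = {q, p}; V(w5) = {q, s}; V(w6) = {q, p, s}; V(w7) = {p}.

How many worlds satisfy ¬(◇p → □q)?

Recall that □ψ holds at a world iff ψ holds at every accessible world, and ◇ψ holds iff ψ holds at some accessible world.
Let φ = ¬(◇p → □q). Evaluate φ at each world:
  w0 (successors {w0, w3, w5, w7}): φ is true.
  w1 (successors {w1, w2, w4, w5}): φ is false.
  w2 (successors {w0, w1, w4, w7}): φ is true.
  w3 (successors {w0, w1, w2, w4, w5, w6, w7}): φ is true.
  w4 (successors {w1, w2}): φ is false.
  w5 (successors {w0, w1, w4, w5, w6, w7}): φ is true.
  w6 (successors {w2, w3, w4, w5, w6}): φ is false.
  w7 (successors {w2, w3, w5, w6, w7}): φ is true.
For instance, at w1:
  At w1: ◇p → □q is true, so ¬(◇p → □q) is false.
    At w1: ◇p is true, □q is true, so ◇p → □q is true.
      At w1: ◇p requires p at some successor in {w1, w2, w4, w5}.
        p holds at w2, so ◇p is true at w1.
      At w1: □q requires q at every successor {w1, w2, w4, w5}.
        At w1: q is true.
        At w2: q is true.
        At w4: q is true.
        At w5: q is true.
      So □q is true at w1.
Satisfying worlds: {w0, w2, w3, w5, w7}

5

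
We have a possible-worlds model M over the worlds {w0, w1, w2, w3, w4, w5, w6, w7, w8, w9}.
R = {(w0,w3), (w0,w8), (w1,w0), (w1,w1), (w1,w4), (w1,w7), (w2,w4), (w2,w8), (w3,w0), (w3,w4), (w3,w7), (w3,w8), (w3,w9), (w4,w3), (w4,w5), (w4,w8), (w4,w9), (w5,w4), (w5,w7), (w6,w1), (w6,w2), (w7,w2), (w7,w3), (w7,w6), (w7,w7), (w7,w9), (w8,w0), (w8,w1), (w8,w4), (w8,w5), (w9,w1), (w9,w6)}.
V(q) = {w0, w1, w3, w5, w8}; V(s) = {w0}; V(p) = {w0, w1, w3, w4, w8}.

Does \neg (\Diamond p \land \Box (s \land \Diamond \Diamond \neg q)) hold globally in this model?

Let φ = \neg (\Diamond p \land \Box (s \land \Diamond \Diamond \neg q)). Evaluate φ at each world:
  w0 (successors {w3, w8}): φ is true.
  w1 (successors {w0, w1, w4, w7}): φ is true.
  w2 (successors {w4, w8}): φ is true.
  w3 (successors {w0, w4, w7, w8, w9}): φ is true.
  w4 (successors {w3, w5, w8, w9}): φ is true.
  w5 (successors {w4, w7}): φ is true.
  w6 (successors {w1, w2}): φ is true.
  w7 (successors {w2, w3, w6, w7, w9}): φ is true.
  w8 (successors {w0, w1, w4, w5}): φ is true.
  w9 (successors {w1, w6}): φ is true.
For instance, at w9:
  At w9: \Diamond p \land \Box (s \land \Diamond \Diamond \neg q) is false, so \neg (\Diamond p \land \Box (s \land \Diamond \Diamond \neg q)) is true.
    At w9: \Diamond p is true, \Box (s \land \Diamond \Diamond \neg q) is false, so \Diamond p \land \Box (s \land \Diamond \Diamond \neg q) is false.
      At w9: \Diamond p requires p at some successor in {w1, w6}.
        p holds at w1, so \Diamond p is true at w9.
      At w9: \Box (s \land \Diamond \Diamond \neg q) requires s \land \Diamond \Diamond \neg q at every successor {w1, w6}.
        s \land \Diamond \Diamond \neg q fails at w1, so \Box (s \land \Diamond \Diamond \neg q) is false at w9.

Yes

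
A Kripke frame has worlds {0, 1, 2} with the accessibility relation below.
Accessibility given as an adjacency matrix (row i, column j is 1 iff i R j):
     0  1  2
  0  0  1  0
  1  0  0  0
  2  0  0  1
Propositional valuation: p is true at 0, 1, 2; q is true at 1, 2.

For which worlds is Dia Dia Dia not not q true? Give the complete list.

Let φ = Dia Dia Dia not not q. Evaluate φ at each world:
  0 (successors {1}): φ is false.
  1 (successors ∅): φ is false.
  2 (successors {2}): φ is true.
For instance, at 0:
  At 0: Dia Dia Dia not not q requires Dia Dia not not q at some successor in {1}.
    At 1: Dia Dia not not q is false.
  So Dia Dia Dia not not q is false at 0.
Satisfying worlds: {2}

2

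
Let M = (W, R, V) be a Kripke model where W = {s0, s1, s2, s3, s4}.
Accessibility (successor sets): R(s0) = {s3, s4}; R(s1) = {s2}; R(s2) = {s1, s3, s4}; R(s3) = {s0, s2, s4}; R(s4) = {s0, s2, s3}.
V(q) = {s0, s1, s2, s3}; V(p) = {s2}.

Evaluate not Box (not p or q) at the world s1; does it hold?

No

At s1: Box (not p or q) is true, so not Box (not p or q) is false.
  At s1: Box (not p or q) requires not p or q at every successor {s2}.
    At s2: not p or q is true.
  So Box (not p or q) is true at s1.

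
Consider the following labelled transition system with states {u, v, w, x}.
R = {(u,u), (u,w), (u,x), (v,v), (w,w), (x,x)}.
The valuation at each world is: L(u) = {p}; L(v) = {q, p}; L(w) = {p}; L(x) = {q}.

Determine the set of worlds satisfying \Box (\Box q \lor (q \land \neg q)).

Recall that \Box ψ holds at a world iff ψ holds at every accessible world, and \Diamond ψ holds iff ψ holds at some accessible world.
Let φ = \Box (\Box q \lor (q \land \neg q)). Evaluate φ at each world:
  u (successors {u, w, x}): φ is false.
  v (successors {v}): φ is true.
  w (successors {w}): φ is false.
  x (successors {x}): φ is true.
For instance, at u:
  At u: \Box (\Box q \lor (q \land \neg q)) requires \Box q \lor (q \land \neg q) at every successor {u, w, x}.
    \Box q \lor (q \land \neg q) fails at u, so \Box (\Box q \lor (q \land \neg q)) is false at u.
      At u: \Box q is false, q \land \neg q is false, so \Box q \lor (q \land \neg q) is false.
Satisfying worlds: {v, x}

v, x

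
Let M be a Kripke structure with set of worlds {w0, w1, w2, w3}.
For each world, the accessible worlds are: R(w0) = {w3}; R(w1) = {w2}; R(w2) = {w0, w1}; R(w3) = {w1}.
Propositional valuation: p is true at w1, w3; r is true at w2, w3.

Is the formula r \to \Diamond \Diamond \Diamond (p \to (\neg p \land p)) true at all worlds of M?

Recall that \Diamond ψ holds at a world iff ψ holds at some accessible world.
Let φ = r \to \Diamond \Diamond \Diamond (p \to (\neg p \land p)). Evaluate φ at each world:
  w0 (successors {w3}): φ is true.
  w1 (successors {w2}): φ is true.
  w2 (successors {w0, w1}): φ is true.
  w3 (successors {w1}): φ is true.
For instance, at w1:
  At w1: r is false, \Diamond \Diamond \Diamond (p \to (\neg p \land p)) is true, so r \to \Diamond \Diamond \Diamond (p \to (\neg p \land p)) is true.
    At w1: \Diamond \Diamond \Diamond (p \to (\neg p \land p)) requires \Diamond \Diamond (p \to (\neg p \land p)) at some successor in {w2}.
      \Diamond \Diamond (p \to (\neg p \land p)) holds at w2, so \Diamond \Diamond \Diamond (p \to (\neg p \land p)) is true at w1.

Yes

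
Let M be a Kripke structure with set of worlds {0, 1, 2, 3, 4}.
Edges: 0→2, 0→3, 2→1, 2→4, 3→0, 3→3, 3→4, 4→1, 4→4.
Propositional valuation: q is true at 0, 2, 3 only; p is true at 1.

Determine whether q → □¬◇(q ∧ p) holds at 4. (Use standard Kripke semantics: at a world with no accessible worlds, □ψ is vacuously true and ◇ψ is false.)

At 4: q is false, □¬◇(q ∧ p) is true, so q → □¬◇(q ∧ p) is true.
  At 4: □¬◇(q ∧ p) requires ¬◇(q ∧ p) at every successor {1, 4}.
      At 1: ◇(q ∧ p) is false, so ¬◇(q ∧ p) is true.
      At 4: ◇(q ∧ p) is false, so ¬◇(q ∧ p) is true.
  So □¬◇(q ∧ p) is true at 4.

Yes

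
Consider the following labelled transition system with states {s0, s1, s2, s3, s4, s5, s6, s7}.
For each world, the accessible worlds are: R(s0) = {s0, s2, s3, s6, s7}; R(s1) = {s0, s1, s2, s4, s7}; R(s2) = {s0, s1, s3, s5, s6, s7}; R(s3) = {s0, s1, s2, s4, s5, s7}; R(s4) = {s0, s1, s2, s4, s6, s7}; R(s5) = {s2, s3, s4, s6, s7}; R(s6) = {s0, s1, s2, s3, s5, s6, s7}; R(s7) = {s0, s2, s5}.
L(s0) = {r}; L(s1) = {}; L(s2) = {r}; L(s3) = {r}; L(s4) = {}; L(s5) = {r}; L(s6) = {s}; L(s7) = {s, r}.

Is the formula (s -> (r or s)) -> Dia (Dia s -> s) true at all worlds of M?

Let φ = (s -> (r or s)) -> Dia (Dia s -> s). Evaluate φ at each world:
  s0 (successors {s0, s2, s3, s6, s7}): φ is true.
  s1 (successors {s0, s1, s2, s4, s7}): φ is true.
  s2 (successors {s0, s1, s3, s5, s6, s7}): φ is true.
  s3 (successors {s0, s1, s2, s4, s5, s7}): φ is true.
  s4 (successors {s0, s1, s2, s4, s6, s7}): φ is true.
  s5 (successors {s2, s3, s4, s6, s7}): φ is true.
  s6 (successors {s0, s1, s2, s3, s5, s6, s7}): φ is true.
  s7 (successors {s0, s2, s5}): φ is false.
Detail at s7 (counterexample):
  At s7: s -> (r or s) is true, Dia (Dia s -> s) is false, so (s -> (r or s)) -> Dia (Dia s -> s) is false.
    At s7: Dia (Dia s -> s) requires Dia s -> s at some successor in {s0, s2, s5}.
      At s0: Dia s -> s is false.
      At s2: Dia s -> s is false.
      At s5: Dia s -> s is false.
    So Dia (Dia s -> s) is false at s7.

No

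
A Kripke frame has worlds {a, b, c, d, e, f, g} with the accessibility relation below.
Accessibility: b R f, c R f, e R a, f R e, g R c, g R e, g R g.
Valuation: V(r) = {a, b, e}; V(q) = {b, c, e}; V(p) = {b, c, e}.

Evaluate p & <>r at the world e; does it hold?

At e: p is true, <>r is true, so p & <>r is true.
  At e: <>r requires r at some successor in {a}.
    r holds at a, so <>r is true at e.

Yes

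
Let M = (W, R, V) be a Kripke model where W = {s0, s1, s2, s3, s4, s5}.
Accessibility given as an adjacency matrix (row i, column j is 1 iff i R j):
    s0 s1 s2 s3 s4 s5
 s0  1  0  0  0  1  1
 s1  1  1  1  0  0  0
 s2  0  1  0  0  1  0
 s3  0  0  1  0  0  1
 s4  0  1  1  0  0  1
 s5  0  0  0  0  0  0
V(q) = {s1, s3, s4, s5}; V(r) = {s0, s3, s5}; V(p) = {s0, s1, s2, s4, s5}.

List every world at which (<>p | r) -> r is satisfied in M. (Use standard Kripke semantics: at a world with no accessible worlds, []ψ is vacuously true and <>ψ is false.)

Let φ = (<>p | r) -> r. Evaluate φ at each world:
  s0 (successors {s0, s4, s5}): φ is true.
  s1 (successors {s0, s1, s2}): φ is false.
  s2 (successors {s1, s4}): φ is false.
  s3 (successors {s2, s5}): φ is true.
  s4 (successors {s1, s2, s5}): φ is false.
  s5 (successors ∅): φ is true.
For instance, at s0:
  At s0: <>p | r is true, r is true, so (<>p | r) -> r is true.
    At s0: <>p is true, r is true, so <>p | r is true.
      At s0: <>p requires p at some successor in {s0, s4, s5}.
        p holds at s0, so <>p is true at s0.
Satisfying worlds: {s0, s3, s5}

s0, s3, s5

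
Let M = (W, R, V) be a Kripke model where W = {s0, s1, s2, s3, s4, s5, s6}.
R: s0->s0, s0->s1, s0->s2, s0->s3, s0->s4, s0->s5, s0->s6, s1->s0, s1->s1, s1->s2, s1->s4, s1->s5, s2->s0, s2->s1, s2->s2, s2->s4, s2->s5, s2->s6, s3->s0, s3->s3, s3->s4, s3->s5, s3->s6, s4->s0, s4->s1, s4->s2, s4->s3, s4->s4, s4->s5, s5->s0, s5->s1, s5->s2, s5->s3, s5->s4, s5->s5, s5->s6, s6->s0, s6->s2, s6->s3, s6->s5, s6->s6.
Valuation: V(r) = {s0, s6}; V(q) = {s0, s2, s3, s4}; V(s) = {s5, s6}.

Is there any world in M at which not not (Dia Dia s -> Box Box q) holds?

Let φ = not not (Dia Dia s -> Box Box q). Evaluate φ at each world:
  s0 (successors {s0, s1, s2, s3, s4, s5, s6}): φ is false.
  s1 (successors {s0, s1, s2, s4, s5}): φ is false.
  s2 (successors {s0, s1, s2, s4, s5, s6}): φ is false.
  s3 (successors {s0, s3, s4, s5, s6}): φ is false.
  s4 (successors {s0, s1, s2, s3, s4, s5}): φ is false.
  s5 (successors {s0, s1, s2, s3, s4, s5, s6}): φ is false.
  s6 (successors {s0, s2, s3, s5, s6}): φ is false.
For instance, at s0:
  At s0: not (Dia Dia s -> Box Box q) is true, so not not (Dia Dia s -> Box Box q) is false.
    At s0: Dia Dia s -> Box Box q is false, so not (Dia Dia s -> Box Box q) is true.
      At s0: Dia Dia s is true, Box Box q is false, so Dia Dia s -> Box Box q is false.

No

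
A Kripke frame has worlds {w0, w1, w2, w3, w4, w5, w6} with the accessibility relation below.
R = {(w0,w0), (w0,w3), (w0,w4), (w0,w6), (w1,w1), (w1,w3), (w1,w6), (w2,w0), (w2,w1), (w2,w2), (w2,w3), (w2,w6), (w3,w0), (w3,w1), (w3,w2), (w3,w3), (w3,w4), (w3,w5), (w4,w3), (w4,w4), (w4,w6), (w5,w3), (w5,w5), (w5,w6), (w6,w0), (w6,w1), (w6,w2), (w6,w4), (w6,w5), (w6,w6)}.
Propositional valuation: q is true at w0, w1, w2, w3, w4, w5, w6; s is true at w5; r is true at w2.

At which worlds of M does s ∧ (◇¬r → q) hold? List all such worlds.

Let φ = s ∧ (◇¬r → q). Evaluate φ at each world:
  w0 (successors {w0, w3, w4, w6}): φ is false.
  w1 (successors {w1, w3, w6}): φ is false.
  w2 (successors {w0, w1, w2, w3, w6}): φ is false.
  w3 (successors {w0, w1, w2, w3, w4, w5}): φ is false.
  w4 (successors {w3, w4, w6}): φ is false.
  w5 (successors {w3, w5, w6}): φ is true.
  w6 (successors {w0, w1, w2, w4, w5, w6}): φ is false.
For instance, at w0:
  At w0: s is false, ◇¬r → q is true, so s ∧ (◇¬r → q) is false.
    At w0: ◇¬r is true, q is true, so ◇¬r → q is true.
      At w0: ◇¬r requires ¬r at some successor in {w0, w3, w4, w6}.
        ¬r holds at w0, so ◇¬r is true at w0.
Satisfying worlds: {w5}

w5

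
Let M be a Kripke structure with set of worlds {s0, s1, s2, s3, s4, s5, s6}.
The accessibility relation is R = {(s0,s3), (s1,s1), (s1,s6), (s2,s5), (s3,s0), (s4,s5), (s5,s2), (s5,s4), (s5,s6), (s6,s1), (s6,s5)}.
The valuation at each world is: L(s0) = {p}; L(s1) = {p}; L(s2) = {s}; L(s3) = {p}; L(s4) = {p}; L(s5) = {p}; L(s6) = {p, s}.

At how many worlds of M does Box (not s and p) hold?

Recall that Box ψ holds at a world iff ψ holds at every accessible world, and Dia ψ holds iff ψ holds at some accessible world.
Let φ = Box (not s and p). Evaluate φ at each world:
  s0 (successors {s3}): φ is true.
  s1 (successors {s1, s6}): φ is false.
  s2 (successors {s5}): φ is true.
  s3 (successors {s0}): φ is true.
  s4 (successors {s5}): φ is true.
  s5 (successors {s2, s4, s6}): φ is false.
  s6 (successors {s1, s5}): φ is true.
For instance, at s5:
  At s5: Box (not s and p) requires not s and p at every successor {s2, s4, s6}.
    not s and p fails at s2, so Box (not s and p) is false at s5.
Satisfying worlds: {s0, s2, s3, s4, s6}

5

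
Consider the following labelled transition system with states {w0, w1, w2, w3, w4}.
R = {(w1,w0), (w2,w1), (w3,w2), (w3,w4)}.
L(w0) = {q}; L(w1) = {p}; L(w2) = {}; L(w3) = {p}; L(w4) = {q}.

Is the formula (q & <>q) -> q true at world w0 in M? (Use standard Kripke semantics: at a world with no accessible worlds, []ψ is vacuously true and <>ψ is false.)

Recall that <>ψ holds at a world iff ψ holds at some accessible world.
At w0: q & <>q is false, q is true, so (q & <>q) -> q is true.
  At w0: q is true, <>q is false, so q & <>q is false.
    At w0: no accessible worlds, so <>q is false.

Yes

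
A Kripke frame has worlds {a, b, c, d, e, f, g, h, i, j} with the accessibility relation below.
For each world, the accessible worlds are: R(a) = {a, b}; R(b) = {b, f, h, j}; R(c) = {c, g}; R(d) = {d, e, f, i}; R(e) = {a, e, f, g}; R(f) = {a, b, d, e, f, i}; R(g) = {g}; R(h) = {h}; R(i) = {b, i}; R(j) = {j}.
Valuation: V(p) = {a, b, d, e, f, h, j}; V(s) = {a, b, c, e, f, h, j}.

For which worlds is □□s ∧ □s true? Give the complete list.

Let φ = □□s ∧ □s. Evaluate φ at each world:
  a (successors {a, b}): φ is true.
  b (successors {b, f, h, j}): φ is false.
  c (successors {c, g}): φ is false.
  d (successors {d, e, f, i}): φ is false.
  e (successors {a, e, f, g}): φ is false.
  f (successors {a, b, d, e, f, i}): φ is false.
  g (successors {g}): φ is false.
  h (successors {h}): φ is true.
  i (successors {b, i}): φ is false.
  j (successors {j}): φ is true.
For instance, at a:
  At a: □□s is true, □s is true, so □□s ∧ □s is true.
    At a: □□s requires □s at every successor {a, b}.
      At a: □s is true.
      At b: □s is true.
    So □□s is true at a.
    At a: □s requires s at every successor {a, b}.
      At a: s is true.
      At b: s is true.
    So □s is true at a.
Satisfying worlds: {a, h, j}

a, h, j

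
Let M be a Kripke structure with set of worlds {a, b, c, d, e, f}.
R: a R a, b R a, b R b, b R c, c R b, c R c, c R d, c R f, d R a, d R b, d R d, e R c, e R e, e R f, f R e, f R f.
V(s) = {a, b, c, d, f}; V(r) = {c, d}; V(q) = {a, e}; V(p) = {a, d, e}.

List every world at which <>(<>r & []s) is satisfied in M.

Let φ = <>(<>r & []s). Evaluate φ at each world:
  a (successors {a}): φ is false.
  b (successors {a, b, c}): φ is true.
  c (successors {b, c, d, f}): φ is true.
  d (successors {a, b, d}): φ is true.
  e (successors {c, e, f}): φ is true.
  f (successors {e, f}): φ is false.
For instance, at d:
  At d: <>(<>r & []s) requires <>r & []s at some successor in {a, b, d}.
    <>r & []s holds at b, so <>(<>r & []s) is true at d.
      At b: <>r is true, []s is true, so <>r & []s is true.
Satisfying worlds: {b, c, d, e}

b, c, d, e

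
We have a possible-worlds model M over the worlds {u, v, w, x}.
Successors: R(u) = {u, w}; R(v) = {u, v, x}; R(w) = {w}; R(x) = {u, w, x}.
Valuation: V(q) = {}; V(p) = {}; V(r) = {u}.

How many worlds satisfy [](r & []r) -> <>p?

Let φ = [](r & []r) -> <>p. Evaluate φ at each world:
  u (successors {u, w}): φ is true.
  v (successors {u, v, x}): φ is true.
  w (successors {w}): φ is true.
  x (successors {u, w, x}): φ is true.
For instance, at u:
  At u: [](r & []r) is false, <>p is false, so [](r & []r) -> <>p is true.
    At u: [](r & []r) requires r & []r at every successor {u, w}.
      r & []r fails at u, so [](r & []r) is false at u.
    At u: <>p requires p at some successor in {u, w}.
      At u: p is false.
      At w: p is false.
    So <>p is false at u.
Satisfying worlds: {u, v, w, x}

4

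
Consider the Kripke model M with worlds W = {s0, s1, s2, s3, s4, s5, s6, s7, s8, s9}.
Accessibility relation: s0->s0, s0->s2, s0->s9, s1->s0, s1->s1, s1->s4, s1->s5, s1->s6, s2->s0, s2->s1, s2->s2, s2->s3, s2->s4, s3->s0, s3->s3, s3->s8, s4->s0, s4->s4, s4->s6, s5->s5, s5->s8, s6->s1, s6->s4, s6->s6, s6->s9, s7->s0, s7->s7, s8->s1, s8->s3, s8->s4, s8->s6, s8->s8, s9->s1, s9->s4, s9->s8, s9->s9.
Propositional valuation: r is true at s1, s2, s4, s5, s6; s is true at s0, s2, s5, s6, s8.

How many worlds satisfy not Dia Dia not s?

Let φ = not Dia Dia not s. Evaluate φ at each world:
  s0 (successors {s0, s2, s9}): φ is false.
  s1 (successors {s0, s1, s4, s5, s6}): φ is false.
  s2 (successors {s0, s1, s2, s3, s4}): φ is false.
  s3 (successors {s0, s3, s8}): φ is false.
  s4 (successors {s0, s4, s6}): φ is false.
  s5 (successors {s5, s8}): φ is false.
  s6 (successors {s1, s4, s6, s9}): φ is false.
  s7 (successors {s0, s7}): φ is false.
  s8 (successors {s1, s3, s4, s6, s8}): φ is false.
  s9 (successors {s1, s4, s8, s9}): φ is false.
For instance, at s4:
  At s4: Dia Dia not s is true, so not Dia Dia not s is false.
    At s4: Dia Dia not s requires Dia not s at some successor in {s0, s4, s6}.
      Dia not s holds at s0, so Dia Dia not s is true at s4.
Satisfying worlds: none.

0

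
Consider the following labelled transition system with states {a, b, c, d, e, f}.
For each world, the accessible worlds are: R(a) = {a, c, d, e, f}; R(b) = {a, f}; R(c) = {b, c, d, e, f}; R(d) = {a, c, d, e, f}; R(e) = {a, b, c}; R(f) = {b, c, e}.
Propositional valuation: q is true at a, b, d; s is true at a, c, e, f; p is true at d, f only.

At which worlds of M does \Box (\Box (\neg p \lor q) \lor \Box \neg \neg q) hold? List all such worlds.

none

Recall that \Box ψ holds at a world iff ψ holds at every accessible world, and \Diamond ψ holds iff ψ holds at some accessible world.
Let φ = \Box (\Box (\neg p \lor q) \lor \Box \neg \neg q). Evaluate φ at each world:
  a (successors {a, c, d, e, f}): φ is false.
  b (successors {a, f}): φ is false.
  c (successors {b, c, d, e, f}): φ is false.
  d (successors {a, c, d, e, f}): φ is false.
  e (successors {a, b, c}): φ is false.
  f (successors {b, c, e}): φ is false.
For instance, at d:
  At d: \Box (\Box (\neg p \lor q) \lor \Box \neg \neg q) requires \Box (\neg p \lor q) \lor \Box \neg \neg q at every successor {a, c, d, e, f}.
    \Box (\neg p \lor q) \lor \Box \neg \neg q fails at a, so \Box (\Box (\neg p \lor q) \lor \Box \neg \neg q) is false at d.
      At a: \Box (\neg p \lor q) is false, \Box \neg \neg q is false, so \Box (\neg p \lor q) \lor \Box \neg \neg q is false.
Satisfying worlds: none.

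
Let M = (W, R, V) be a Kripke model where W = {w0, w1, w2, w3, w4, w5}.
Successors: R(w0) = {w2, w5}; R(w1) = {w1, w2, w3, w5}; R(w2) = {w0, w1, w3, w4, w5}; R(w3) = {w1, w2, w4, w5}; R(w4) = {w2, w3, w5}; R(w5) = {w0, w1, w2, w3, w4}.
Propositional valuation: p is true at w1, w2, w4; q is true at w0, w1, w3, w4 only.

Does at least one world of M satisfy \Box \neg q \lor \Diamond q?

Let φ = \Box \neg q \lor \Diamond q. Evaluate φ at each world:
  w0 (successors {w2, w5}): φ is true.
  w1 (successors {w1, w2, w3, w5}): φ is true.
  w2 (successors {w0, w1, w3, w4, w5}): φ is true.
  w3 (successors {w1, w2, w4, w5}): φ is true.
  w4 (successors {w2, w3, w5}): φ is true.
  w5 (successors {w0, w1, w2, w3, w4}): φ is true.
Detail at w0 (witness):
  At w0: \Box \neg q is true, \Diamond q is false, so \Box \neg q \lor \Diamond q is true.
    At w0: \Box \neg q requires \neg q at every successor {w2, w5}.
      At w2: \neg q is true.
      At w5: \neg q is true.
    So \Box \neg q is true at w0.
    At w0: \Diamond q requires q at some successor in {w2, w5}.
      At w2: q is false.
      At w5: q is false.
    So \Diamond q is false at w0.

Yes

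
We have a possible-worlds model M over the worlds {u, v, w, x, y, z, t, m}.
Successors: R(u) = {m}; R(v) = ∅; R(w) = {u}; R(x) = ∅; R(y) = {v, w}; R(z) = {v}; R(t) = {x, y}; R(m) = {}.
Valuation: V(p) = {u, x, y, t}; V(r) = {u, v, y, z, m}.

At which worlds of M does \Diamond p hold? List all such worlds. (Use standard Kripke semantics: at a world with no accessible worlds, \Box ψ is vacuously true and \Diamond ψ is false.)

Let φ = \Diamond p. Evaluate φ at each world:
  u (successors {m}): φ is false.
  v (successors ∅): φ is false.
  w (successors {u}): φ is true.
  x (successors ∅): φ is false.
  y (successors {v, w}): φ is false.
  z (successors {v}): φ is false.
  t (successors {x, y}): φ is true.
  m (successors ∅): φ is false.
For instance, at w:
  At w: \Diamond p requires p at some successor in {u}.
    p holds at u, so \Diamond p is true at w.
Satisfying worlds: {w, t}

w, t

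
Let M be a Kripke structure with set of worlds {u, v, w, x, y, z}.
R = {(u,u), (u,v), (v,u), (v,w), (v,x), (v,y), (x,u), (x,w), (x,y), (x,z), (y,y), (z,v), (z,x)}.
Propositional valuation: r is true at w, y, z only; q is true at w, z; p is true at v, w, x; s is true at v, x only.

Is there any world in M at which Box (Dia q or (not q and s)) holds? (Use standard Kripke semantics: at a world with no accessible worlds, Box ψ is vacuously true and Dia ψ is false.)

Yes

Let φ = Box (Dia q or (not q and s)). Evaluate φ at each world:
  u (successors {u, v}): φ is false.
  v (successors {u, w, x, y}): φ is false.
  w (successors ∅): φ is true.
  x (successors {u, w, y, z}): φ is false.
  y (successors {y}): φ is false.
  z (successors {v, x}): φ is true.
Detail at w (witness):
  At w: no accessible worlds, so Box (Dia q or (not q and s)) holds vacuously.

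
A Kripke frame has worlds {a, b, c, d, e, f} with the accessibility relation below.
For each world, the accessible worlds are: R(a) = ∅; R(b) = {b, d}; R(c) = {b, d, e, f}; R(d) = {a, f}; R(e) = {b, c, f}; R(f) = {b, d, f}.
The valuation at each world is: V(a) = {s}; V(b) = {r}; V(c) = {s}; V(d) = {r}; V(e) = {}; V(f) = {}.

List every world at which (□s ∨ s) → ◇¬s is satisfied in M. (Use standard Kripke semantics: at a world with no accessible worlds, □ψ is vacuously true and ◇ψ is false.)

b, c, d, e, f

Recall that □ψ holds at a world iff ψ holds at every accessible world, and ◇ψ holds iff ψ holds at some accessible world.
Let φ = (□s ∨ s) → ◇¬s. Evaluate φ at each world:
  a (successors ∅): φ is false.
  b (successors {b, d}): φ is true.
  c (successors {b, d, e, f}): φ is true.
  d (successors {a, f}): φ is true.
  e (successors {b, c, f}): φ is true.
  f (successors {b, d, f}): φ is true.
For instance, at c:
  At c: □s ∨ s is true, ◇¬s is true, so (□s ∨ s) → ◇¬s is true.
    At c: □s is false, s is true, so □s ∨ s is true.
      At c: □s requires s at every successor {b, d, e, f}.
        s fails at b, so □s is false at c.
    At c: ◇¬s requires ¬s at some successor in {b, d, e, f}.
      ¬s holds at b, so ◇¬s is true at c.
Satisfying worlds: {b, c, d, e, f}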